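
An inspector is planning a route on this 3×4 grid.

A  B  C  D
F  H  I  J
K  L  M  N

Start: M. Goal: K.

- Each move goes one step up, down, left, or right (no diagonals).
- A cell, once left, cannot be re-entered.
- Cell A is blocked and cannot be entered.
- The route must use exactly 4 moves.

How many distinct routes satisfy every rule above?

Need simple routes of exactly 4 moves from M to K (Manhattan distance 2, so 1 moves are spent on a detour and 1 undoing it).
Enumerating: M I H L K | M I H F K | M L H F K.
That gives 3 routes.

3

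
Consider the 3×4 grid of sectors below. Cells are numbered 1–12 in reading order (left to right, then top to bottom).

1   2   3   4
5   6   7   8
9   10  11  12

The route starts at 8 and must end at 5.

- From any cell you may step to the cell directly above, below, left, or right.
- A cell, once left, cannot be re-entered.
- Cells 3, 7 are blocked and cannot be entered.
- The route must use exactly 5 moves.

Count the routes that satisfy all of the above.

2

Need simple routes of exactly 5 moves from 8 to 5 (Manhattan distance 3, so 1 moves are spent on a detour and 1 undoing it).
Enumerating: 8 12 11 10 6 5 | 8 12 11 10 9 5.
That gives 2 routes.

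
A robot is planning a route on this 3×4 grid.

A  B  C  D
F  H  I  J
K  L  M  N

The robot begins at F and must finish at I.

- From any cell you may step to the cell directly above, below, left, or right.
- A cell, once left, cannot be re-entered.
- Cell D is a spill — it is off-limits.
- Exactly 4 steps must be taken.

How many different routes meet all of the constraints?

Need simple routes of exactly 4 moves from F to I (Manhattan distance 2, so 1 moves are spent on a detour and 1 undoing it).
Enumerating: F A B H I | F A B C I | F K L H I | F K L M I | F H B C I | F H L M I.
That gives 6 routes.

6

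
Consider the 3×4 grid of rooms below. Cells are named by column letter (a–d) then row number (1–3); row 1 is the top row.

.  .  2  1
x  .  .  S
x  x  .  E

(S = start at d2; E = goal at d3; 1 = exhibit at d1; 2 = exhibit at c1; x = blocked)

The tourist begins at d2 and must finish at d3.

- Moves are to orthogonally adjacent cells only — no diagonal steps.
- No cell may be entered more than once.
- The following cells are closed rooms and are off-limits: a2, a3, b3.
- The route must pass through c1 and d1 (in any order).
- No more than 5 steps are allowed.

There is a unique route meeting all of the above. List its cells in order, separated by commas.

The budget equals the shortest possible length, so every move has to be on a shortest route through the required cells.
Route from d2: up to d1, left to c1, 2× down (reaching c3), right to d3 — 5 moves in all.
Check: all required cells visited; 5 ≤ 5 moves.

d2, d1, c1, c2, c3, d3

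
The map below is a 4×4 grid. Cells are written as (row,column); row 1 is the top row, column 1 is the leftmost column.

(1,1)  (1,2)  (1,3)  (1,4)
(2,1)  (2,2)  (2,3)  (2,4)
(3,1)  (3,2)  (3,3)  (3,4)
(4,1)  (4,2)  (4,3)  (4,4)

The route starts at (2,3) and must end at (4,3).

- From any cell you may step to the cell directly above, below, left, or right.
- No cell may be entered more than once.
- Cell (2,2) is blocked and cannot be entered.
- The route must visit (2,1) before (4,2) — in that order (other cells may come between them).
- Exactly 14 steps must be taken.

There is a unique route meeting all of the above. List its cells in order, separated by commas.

(2,3), (2,4), (1,4), (1,3), (1,2), (1,1), (2,1), (3,1), (4,1), (4,2), (3,2), (3,3), (3,4), (4,4), (4,3)

The waypoints must appear in the order (2,1), (4,2), with no cell reused.
Route from (2,3): right 1 to (2,4), up 1 to (1,4), left 3 to (1,1), down 3 to (4,1), right 1 to (4,2), up 1 to (3,2), right 2 to (3,4), down 1 to (4,4), left 1 to (4,3) — 14 moves in all.
Check: order respected ((2,1) at step 6, (4,2) at step 9); 14 moves as required.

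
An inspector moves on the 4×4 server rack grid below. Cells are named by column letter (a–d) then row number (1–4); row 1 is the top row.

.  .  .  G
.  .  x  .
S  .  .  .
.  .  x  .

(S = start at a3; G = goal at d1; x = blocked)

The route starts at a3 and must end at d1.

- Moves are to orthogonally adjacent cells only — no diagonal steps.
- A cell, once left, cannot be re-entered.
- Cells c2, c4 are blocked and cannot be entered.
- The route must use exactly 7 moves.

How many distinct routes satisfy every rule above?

4

Need simple routes of exactly 7 moves from a3 to d1 (Manhattan distance 5, so 1 moves are spent on a detour and 1 undoing it).
Enumerating: a3 a2 b2 b3 c3 d3 d2 d1 | a3 a4 b4 b3 b2 b1 c1 d1 | a3 a4 b4 b3 c3 d3 d2 d1 | a3 b3 b2 a2 a1 b1 c1 d1.
That gives 4 routes.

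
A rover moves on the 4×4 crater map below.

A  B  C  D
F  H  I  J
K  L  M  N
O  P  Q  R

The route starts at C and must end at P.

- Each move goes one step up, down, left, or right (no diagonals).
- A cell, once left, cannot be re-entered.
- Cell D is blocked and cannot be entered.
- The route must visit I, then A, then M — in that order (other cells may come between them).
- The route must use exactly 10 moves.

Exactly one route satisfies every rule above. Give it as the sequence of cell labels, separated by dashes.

The waypoints must appear in the order I, A, M, with no cell reused.
Route from C: down to I, left to H, up to B, left to A, 2× down (reaching K), 2× right (reaching M), down to Q, left to P — 10 moves in all.
Check: order respected (I at step 1, A at step 4, M at step 8); 10 moves as required.

C - I - H - B - A - F - K - L - M - Q - P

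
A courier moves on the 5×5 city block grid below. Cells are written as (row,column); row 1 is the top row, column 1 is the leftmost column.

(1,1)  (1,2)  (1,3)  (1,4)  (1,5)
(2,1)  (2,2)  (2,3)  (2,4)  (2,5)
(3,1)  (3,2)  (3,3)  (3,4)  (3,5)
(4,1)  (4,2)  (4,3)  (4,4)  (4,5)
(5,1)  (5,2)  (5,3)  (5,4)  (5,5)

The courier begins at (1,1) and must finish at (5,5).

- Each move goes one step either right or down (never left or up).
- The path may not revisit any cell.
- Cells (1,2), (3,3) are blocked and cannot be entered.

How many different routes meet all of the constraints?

17

A right/down-only route from (1,1) to (5,5) makes exactly 4 down-moves and 4 right-moves in some order.
With no other constraints that would be C(8,4) = 70 routes.
Subtract routes through each blocked cell (inclusion–exclusion for overlaps): − through (1,2): 35 − through (3,3): 36 + through (1,2)&(3,3): 18 → 17.
That gives 17 routes.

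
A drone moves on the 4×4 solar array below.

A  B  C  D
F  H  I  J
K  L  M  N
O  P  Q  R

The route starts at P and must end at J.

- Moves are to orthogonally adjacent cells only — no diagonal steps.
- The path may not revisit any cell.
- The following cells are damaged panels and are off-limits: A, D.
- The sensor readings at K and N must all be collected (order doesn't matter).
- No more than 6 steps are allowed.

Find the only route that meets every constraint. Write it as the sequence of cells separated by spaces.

P O K L M N J

The budget equals the shortest possible length, so every move has to be on a shortest route through the required cells.
Route from P: left to O, up to K, 3× right (reaching N), up to J — 6 moves in all.
Check: all required cells visited; 6 ≤ 6 moves.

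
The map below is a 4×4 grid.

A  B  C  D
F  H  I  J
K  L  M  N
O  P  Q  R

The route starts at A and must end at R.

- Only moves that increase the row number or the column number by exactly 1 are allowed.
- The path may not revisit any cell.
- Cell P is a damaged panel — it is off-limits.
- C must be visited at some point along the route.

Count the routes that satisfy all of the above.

A right/down-only route from A to R makes exactly 3 down-moves and 3 right-moves in some order.
With no other constraints that would be C(6,3) = 20 routes.
Split at C and multiply the segment counts (each segment already excludes blocked cells): A→C: 1; C→R: 4; product = 4.
That gives 4 routes.

4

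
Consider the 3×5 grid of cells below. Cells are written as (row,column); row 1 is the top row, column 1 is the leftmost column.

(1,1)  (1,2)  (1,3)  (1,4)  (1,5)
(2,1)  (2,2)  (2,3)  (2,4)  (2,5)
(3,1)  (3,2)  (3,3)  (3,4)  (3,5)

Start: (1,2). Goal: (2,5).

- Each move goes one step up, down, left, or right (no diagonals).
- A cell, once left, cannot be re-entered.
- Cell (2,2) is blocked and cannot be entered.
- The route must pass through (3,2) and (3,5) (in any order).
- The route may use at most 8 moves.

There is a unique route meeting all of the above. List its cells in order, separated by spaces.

The 8-move cap with required stops at (3,2), (3,5) leaves no slack for detours.
Route from (1,2): left 1 to (1,1), down 2 to (3,1), right 4 to (3,5), up 1 to (2,5) — 8 moves in all.
Check: all required cells visited; 8 ≤ 8 moves.

(1,2) (1,1) (2,1) (3,1) (3,2) (3,3) (3,4) (3,5) (2,5)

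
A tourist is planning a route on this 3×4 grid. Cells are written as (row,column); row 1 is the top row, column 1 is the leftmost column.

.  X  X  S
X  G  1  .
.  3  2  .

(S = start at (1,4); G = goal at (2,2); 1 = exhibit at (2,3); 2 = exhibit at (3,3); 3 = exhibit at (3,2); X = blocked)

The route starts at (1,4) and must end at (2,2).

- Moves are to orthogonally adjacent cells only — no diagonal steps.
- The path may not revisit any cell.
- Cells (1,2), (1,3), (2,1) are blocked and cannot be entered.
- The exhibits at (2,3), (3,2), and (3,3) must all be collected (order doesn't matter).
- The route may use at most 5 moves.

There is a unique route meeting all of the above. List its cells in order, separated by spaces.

(1,4) (2,4) (2,3) (3,3) (3,2) (2,2)

The budget equals the shortest possible length, so every move has to be on a shortest route through the required cells.
Route from (1,4): down to (2,4), left to (2,3), down to (3,3), left to (3,2), up to (2,2) — 5 moves in all.
Check: all required cells visited; 5 ≤ 5 moves.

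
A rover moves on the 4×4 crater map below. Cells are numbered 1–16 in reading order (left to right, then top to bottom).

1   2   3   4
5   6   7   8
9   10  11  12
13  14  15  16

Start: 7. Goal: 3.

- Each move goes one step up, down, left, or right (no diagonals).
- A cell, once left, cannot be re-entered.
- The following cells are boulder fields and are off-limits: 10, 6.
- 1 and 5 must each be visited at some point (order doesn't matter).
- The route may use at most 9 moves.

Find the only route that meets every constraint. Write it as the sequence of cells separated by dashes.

7 - 11 - 15 - 14 - 13 - 9 - 5 - 1 - 2 - 3

The budget equals the shortest possible length, so every move has to be on a shortest route through the required cells.
Route from 7: 2× down (reaching 15), 2× left (reaching 13), 3× up (reaching 1), 2× right (reaching 3) — 9 moves in all.
Check: all required cells visited; 9 ≤ 9 moves.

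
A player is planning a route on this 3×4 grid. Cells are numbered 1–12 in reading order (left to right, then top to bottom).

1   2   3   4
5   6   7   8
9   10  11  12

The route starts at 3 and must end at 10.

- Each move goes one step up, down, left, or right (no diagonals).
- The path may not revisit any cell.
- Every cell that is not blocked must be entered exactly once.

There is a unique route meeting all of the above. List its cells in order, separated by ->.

Need to visit all 12 open cells exactly once, starting at 3 and ending at 10.
Cell 12 has only two open neighbours (8 and 11), so the path must pass straight through it: one of those is the cell it's entered from and the other is where it exits.
Route from 3: right 1 to 4, down 2 to 12, left 1 to 11, up 1 to 7, left 1 to 6, up 1 to 2, left 1 to 1, down 2 to 9, right 1 to 10 — 11 moves in all.
Check: all 12 open cells covered.

3 -> 4 -> 8 -> 12 -> 11 -> 7 -> 6 -> 2 -> 1 -> 5 -> 9 -> 10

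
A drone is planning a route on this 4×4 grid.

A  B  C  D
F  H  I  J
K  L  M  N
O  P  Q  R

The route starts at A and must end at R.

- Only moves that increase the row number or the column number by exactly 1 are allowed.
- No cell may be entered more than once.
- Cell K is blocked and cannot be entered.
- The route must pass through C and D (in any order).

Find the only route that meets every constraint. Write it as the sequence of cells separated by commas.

Moves only go right or down, so the column and row indices never decrease.
Route from A: right 3 to D, down 3 to R — 6 moves in all.
Check: all required cells visited.

A, B, C, D, J, N, R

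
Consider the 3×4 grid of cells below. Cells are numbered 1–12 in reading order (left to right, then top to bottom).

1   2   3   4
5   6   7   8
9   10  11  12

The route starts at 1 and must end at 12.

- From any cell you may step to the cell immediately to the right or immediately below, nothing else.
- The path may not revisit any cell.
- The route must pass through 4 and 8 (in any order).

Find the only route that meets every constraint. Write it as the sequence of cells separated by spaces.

Moves only go right or down, so the column and row indices never decrease.
Route from 1: 3× right (reaching 4), 2× down (reaching 12) — 5 moves in all.
Check: all required cells visited.

1 2 3 4 8 12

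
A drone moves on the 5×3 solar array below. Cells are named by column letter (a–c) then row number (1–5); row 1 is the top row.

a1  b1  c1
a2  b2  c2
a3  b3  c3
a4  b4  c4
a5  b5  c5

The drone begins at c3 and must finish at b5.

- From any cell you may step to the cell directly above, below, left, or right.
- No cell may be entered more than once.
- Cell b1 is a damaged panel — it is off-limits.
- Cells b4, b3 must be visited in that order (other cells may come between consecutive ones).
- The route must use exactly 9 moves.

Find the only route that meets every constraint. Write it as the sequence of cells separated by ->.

The waypoints must appear in the order b4, b3, with no cell reused.
Route from c3: down 1 to c4, left 1 to b4, up 2 to b2, left 1 to a2, down 3 to a5, right 1 to b5 — 9 moves in all.
Check: order respected (b4 at step 2, b3 at step 3); 9 moves as required.

c3 -> c4 -> b4 -> b3 -> b2 -> a2 -> a3 -> a4 -> a5 -> b5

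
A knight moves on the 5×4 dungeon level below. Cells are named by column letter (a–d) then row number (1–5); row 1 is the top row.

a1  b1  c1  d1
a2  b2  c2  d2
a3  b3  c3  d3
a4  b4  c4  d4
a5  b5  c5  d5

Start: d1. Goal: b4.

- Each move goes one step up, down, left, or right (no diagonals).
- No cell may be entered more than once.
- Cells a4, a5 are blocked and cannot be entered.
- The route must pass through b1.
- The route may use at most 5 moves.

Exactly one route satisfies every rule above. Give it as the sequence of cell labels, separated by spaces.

Any route must reach b1 and still end at b4 within 5 moves, so the order of the required stops is forced.
Route from d1: left 2 to b1, down 3 to b4 — 5 moves in all.
Check: all required cells visited; 5 ≤ 5 moves.

d1 c1 b1 b2 b3 b4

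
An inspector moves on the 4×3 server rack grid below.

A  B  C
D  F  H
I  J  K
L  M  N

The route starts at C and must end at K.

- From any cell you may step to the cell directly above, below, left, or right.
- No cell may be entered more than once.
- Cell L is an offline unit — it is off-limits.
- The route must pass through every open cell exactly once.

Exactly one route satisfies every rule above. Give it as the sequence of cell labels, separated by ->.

C -> H -> F -> B -> A -> D -> I -> J -> M -> N -> K

Need to visit all 11 open cells exactly once, starting at C and ending at K.
Cell I has only two open neighbours (D and J), so the path must pass straight through it: one of those is the cell it's entered from and the other is where it exits.
Route from C: down 1 to H, left 1 to F, up 1 to B, left 1 to A, down 2 to I, right 1 to J, down 1 to M, right 1 to N, up 1 to K — 10 moves in all.
Check: all 11 open cells covered.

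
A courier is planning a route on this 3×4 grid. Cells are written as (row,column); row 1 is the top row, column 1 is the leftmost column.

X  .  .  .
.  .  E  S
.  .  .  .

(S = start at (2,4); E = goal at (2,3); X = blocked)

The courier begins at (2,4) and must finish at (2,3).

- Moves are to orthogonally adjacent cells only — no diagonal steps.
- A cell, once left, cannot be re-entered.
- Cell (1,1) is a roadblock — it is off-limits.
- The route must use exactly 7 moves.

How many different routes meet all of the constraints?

3

Need simple routes of exactly 7 moves from (2,4) to (2,3) (Manhattan distance 1, so 3 moves are spent on a detour and 3 undoing it).
Enumerating: (2,4) (1,4) (1,3) (1,2) (2,2) (3,2) (3,3) (2,3) | (2,4) (3,4) (3,3) (3,2) (2,2) (1,2) (1,3) (2,3) | (2,4) (3,4) (3,3) (3,2) (3,1) (2,1) (2,2) (2,3).
That gives 3 routes.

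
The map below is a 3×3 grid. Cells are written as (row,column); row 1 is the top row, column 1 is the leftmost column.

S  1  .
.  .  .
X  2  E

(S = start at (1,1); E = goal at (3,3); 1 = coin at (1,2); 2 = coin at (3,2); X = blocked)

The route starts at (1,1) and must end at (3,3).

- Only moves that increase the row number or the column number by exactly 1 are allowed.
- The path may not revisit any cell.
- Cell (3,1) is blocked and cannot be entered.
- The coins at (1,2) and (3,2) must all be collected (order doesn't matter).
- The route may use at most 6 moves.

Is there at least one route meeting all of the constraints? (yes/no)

One route that works: (1,1) → (1,2) → (2,2) → (3,2) → (3,3).

yes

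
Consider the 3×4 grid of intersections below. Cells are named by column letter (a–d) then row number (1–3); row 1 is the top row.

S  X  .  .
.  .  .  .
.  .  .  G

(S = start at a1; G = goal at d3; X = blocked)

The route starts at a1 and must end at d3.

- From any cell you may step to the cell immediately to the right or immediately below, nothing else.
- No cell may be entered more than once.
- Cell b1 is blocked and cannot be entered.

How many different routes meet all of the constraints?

4

A right/down-only route from a1 to d3 makes exactly 2 down-moves and 3 right-moves in some order.
With no other constraints that would be C(5,2) = 10 routes.
Subtract routes through each blocked cell (inclusion–exclusion for overlaps): − through b1: 6 → 4.
That gives 4 routes.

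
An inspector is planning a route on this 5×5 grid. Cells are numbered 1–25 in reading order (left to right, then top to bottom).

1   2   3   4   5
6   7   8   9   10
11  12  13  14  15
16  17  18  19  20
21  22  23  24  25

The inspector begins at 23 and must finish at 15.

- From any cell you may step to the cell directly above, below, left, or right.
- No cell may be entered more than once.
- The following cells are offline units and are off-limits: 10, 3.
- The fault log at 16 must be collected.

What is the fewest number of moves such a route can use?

8

Any route passes through 16 somewhere between 23 and 15. Summing Manhattan distances along the two legs (23 → 16 → 15) gives a lower bound of 3 + 5 = 8 moves.
A route of 8 moves achieves this: 23 → 18 → 17 → 16 → 11 → 12 → 13 → 14 → 15.
Since 8 matches the lower bound, it is optimal.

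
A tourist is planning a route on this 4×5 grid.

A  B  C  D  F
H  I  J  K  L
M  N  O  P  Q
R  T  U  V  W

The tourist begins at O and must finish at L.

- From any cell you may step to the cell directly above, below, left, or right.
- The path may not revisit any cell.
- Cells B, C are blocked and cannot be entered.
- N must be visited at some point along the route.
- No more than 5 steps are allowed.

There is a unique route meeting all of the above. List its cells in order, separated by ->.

The budget equals the shortest possible length, so every move has to be on a shortest route through the required cells.
Route from O: left to N, up to I, 3× right (reaching L) — 5 moves in all.
Check: all required cells visited; 5 ≤ 5 moves.

O -> N -> I -> J -> K -> L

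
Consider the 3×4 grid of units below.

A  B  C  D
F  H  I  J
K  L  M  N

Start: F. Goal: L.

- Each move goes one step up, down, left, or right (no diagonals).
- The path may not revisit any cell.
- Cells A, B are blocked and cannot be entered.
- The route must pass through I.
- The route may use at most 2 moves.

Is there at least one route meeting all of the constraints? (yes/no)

no

Even ignoring the no-revisit rule, getting from F to L via I needs at least 2 + 2 = 4 moves (Manhattan distance per leg), which exceeds the 2-move limit.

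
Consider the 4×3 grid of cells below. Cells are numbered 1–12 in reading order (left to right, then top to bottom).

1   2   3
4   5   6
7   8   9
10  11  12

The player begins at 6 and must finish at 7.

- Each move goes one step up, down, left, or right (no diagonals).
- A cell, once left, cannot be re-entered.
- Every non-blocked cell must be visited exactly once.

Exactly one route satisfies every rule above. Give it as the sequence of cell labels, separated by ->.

6 -> 3 -> 2 -> 1 -> 4 -> 5 -> 8 -> 9 -> 12 -> 11 -> 10 -> 7

Need to visit all 12 open cells exactly once, starting at 6 and ending at 7.
Cell 1 has only two open neighbours (4 and 2), so the path must pass straight through it: one of those is the cell it's entered from and the other is where it exits.
Route from 6: up 1 to 3, left 2 to 1, down 1 to 4, right 1 to 5, down 1 to 8, right 1 to 9, down 1 to 12, left 2 to 10, up 1 to 7 — 11 moves in all.
Check: all 12 open cells covered.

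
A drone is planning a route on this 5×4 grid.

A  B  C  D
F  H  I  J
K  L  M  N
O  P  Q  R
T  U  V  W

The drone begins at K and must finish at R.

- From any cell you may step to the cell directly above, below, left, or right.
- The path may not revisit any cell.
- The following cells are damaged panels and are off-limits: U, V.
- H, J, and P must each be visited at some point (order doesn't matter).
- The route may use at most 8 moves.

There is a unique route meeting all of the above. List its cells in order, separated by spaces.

K O P L H I J N R

Any route must reach H, J, and P and still end at R within 8 moves, so the order of the required stops is forced.
Route from K: down to O, right to P, 2× up (reaching H), 2× right (reaching J), 2× down (reaching R) — 8 moves in all.
Check: all required cells visited; 8 ≤ 8 moves.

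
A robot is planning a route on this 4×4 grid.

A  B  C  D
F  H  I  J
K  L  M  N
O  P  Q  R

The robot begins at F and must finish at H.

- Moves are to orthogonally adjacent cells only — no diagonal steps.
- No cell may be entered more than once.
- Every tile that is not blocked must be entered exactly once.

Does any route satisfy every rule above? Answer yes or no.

yes

One route that works: F → A → B → C → D → J → N → R → Q → P → O → K → L → M → I → H.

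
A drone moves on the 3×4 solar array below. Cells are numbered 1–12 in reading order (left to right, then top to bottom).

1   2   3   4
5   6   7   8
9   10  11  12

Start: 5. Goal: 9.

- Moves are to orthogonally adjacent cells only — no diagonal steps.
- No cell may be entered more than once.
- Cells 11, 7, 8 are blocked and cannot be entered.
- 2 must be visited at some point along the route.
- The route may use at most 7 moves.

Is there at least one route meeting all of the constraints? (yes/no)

One route that works: 5 → 1 → 2 → 6 → 10 → 9.

yes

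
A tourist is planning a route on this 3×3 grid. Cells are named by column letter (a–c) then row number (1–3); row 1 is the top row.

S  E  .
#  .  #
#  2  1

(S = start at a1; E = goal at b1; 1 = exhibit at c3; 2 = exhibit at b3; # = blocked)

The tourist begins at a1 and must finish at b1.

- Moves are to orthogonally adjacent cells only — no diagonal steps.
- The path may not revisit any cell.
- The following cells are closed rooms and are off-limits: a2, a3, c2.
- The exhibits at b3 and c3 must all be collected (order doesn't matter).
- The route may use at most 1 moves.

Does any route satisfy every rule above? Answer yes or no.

c3 must be visited but has only one open neighbour (b3), and it is neither the start nor the goal — the route would have to enter and leave through b3, re-entering it.

no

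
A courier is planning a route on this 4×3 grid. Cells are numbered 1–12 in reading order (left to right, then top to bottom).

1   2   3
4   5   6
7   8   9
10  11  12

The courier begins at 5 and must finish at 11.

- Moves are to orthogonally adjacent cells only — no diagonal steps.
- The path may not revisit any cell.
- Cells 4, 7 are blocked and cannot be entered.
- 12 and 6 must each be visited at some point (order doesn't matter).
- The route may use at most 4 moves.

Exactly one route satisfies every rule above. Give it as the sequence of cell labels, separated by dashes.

The 4-move cap with required stops at 12, 6 leaves no slack for detours.
Route from 5: right to 6, 2× down (reaching 12), left to 11 — 4 moves in all.
Check: all required cells visited; 4 ≤ 4 moves.

5 - 6 - 9 - 12 - 11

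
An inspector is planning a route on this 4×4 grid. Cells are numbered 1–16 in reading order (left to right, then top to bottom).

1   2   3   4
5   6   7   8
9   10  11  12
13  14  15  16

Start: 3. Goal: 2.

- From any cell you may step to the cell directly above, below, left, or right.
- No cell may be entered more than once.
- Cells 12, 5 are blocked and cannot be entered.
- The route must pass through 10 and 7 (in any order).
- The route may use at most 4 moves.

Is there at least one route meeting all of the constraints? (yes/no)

Even ignoring the no-revisit rule, getting from 3 to 2, taking the cheapest ordering 3 → 7 → 10 → 2 needs at least 1 + 2 + 2 = 5 moves (Manhattan distance per leg), which exceeds the 4-move limit.

no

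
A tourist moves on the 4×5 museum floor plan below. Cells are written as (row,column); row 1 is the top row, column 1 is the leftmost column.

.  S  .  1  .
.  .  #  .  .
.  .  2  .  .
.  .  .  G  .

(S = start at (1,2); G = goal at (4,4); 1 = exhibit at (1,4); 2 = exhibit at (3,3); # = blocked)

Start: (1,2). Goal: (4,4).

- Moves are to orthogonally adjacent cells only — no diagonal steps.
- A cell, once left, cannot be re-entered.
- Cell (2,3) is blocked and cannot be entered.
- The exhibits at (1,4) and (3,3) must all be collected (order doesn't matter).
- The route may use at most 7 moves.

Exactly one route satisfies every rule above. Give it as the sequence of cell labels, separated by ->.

Any route must reach (1,4) and (3,3) and still end at (4,4) within 7 moves, so the order of the required stops is forced.
Route from (1,2): right 2 to (1,4), down 2 to (3,4), left 1 to (3,3), down 1 to (4,3), right 1 to (4,4) — 7 moves in all.
Check: all required cells visited; 7 ≤ 7 moves.

(1,2) -> (1,3) -> (1,4) -> (2,4) -> (3,4) -> (3,3) -> (4,3) -> (4,4)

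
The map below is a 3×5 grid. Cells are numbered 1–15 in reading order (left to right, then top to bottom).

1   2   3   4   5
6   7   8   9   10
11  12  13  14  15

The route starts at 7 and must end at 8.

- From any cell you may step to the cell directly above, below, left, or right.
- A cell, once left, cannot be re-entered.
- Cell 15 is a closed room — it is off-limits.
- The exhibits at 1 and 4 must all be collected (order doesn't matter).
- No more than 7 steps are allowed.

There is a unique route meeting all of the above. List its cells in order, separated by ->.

The budget equals the shortest possible length, so every move has to be on a shortest route through the required cells.
Route from 7: left 1 to 6, up 1 to 1, right 3 to 4, down 1 to 9, left 1 to 8 — 7 moves in all.
Check: all required cells visited; 7 ≤ 7 moves.

7 -> 6 -> 1 -> 2 -> 3 -> 4 -> 9 -> 8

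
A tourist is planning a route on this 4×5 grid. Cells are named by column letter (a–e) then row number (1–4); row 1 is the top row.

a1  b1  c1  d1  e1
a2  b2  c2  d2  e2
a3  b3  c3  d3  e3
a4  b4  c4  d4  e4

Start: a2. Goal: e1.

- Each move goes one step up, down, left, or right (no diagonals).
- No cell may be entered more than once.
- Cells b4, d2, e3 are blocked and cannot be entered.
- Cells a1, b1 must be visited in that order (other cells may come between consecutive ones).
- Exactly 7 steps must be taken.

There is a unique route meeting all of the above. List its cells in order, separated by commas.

The waypoints must appear in the order a1, b1, with no cell reused.
Route from a2: up 1 to a1, right 1 to b1, down 1 to b2, right 1 to c2, up 1 to c1, right 2 to e1 — 7 moves in all.
Check: order respected (a1 at step 1, b1 at step 2); 7 moves as required.

a2, a1, b1, b2, c2, c1, d1, e1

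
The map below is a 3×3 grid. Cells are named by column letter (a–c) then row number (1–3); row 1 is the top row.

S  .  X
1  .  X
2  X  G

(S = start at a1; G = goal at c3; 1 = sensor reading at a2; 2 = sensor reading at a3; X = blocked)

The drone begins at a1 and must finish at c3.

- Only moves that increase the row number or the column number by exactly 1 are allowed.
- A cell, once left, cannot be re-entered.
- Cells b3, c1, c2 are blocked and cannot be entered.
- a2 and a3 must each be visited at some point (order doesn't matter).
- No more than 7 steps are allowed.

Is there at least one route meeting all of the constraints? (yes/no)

no

Right/down moves force the required cells to be taken in the order a2, a3. Every right/down route from a3 to c3 runs into a blocked cell, so that leg cannot be completed.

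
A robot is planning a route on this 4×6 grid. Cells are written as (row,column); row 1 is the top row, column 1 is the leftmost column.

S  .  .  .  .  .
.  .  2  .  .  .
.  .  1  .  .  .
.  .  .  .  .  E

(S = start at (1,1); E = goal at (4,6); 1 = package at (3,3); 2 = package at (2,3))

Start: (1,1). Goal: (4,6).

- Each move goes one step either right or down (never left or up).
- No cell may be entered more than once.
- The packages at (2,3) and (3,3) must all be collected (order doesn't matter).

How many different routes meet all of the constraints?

A right/down-only route from (1,1) to (4,6) makes exactly 3 down-moves and 5 right-moves in some order.
With no other constraints that would be C(8,3) = 56 routes.
A monotone route can only reach the required cells in the order (2,3), (3,3), so split there and multiply the segment counts: (1,1)→(2,3): 3; (2,3)→(3,3): 1; (3,3)→(4,6): 4; product = 12.
That gives 12 routes.

12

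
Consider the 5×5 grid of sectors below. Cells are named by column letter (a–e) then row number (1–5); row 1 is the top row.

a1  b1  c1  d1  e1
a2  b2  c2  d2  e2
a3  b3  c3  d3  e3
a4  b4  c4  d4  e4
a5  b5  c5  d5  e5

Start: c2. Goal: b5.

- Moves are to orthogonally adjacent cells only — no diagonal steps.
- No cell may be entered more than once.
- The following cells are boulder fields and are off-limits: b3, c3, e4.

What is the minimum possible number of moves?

The Manhattan distance from c2 to b5 is |2−5| + |3−2| = 4, so at least 4 moves are needed.
That bound ignores the blocked cells. Measuring each leg by the fewest moves that actually steer around them (c2→b5: 6) raises the lower bound to 6.
A route of 6 moves exists: c2 → b2 → a2 → a3 → a4 → a5 → b5.
Since 6 matches that lower bound, it is optimal.

6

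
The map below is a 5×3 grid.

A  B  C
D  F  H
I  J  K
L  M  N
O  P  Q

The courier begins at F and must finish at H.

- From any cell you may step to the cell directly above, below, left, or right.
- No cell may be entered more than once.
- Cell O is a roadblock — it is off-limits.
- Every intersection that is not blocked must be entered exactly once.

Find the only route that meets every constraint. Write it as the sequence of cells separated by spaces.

Need to visit all 14 open cells exactly once, starting at F and ending at H.
Route from F: down to J, right to K, 2× down (reaching Q), left to P, up to M, left to L, 3× up (reaching A), 2× right (reaching C), down to H — 13 moves in all.
Check: all 14 open cells covered.

F J K N Q P M L I D A B C H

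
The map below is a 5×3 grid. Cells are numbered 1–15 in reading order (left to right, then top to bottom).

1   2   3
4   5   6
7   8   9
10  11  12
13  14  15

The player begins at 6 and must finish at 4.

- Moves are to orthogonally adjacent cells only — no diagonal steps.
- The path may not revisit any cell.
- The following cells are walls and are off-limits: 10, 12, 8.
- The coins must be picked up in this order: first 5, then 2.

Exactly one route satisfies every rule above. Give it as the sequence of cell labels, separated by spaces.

The waypoints must appear in the order 5, 2, with no cell reused.
Route from 6: left 1 to 5, up 1 to 2, left 1 to 1, down 1 to 4 — 4 moves in all.
Check: order respected (5 at step 1, 2 at step 2).

6 5 2 1 4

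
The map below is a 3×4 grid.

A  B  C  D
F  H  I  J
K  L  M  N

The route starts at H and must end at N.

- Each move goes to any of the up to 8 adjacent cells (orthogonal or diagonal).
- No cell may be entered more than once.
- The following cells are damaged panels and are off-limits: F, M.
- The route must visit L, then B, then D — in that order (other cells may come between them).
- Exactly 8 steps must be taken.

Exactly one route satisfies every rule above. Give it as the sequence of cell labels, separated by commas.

The waypoints must appear in the order L, B, D, with no cell reused.
Route from H: down-left 1 to K, right 1 to L, up-right 1 to I, up-left 1 to B, right 2 to D, down 2 to N — 8 moves in all.
Check: order respected (L at step 2, B at step 4, D at step 6); 8 moves as required.

H, K, L, I, B, C, D, J, N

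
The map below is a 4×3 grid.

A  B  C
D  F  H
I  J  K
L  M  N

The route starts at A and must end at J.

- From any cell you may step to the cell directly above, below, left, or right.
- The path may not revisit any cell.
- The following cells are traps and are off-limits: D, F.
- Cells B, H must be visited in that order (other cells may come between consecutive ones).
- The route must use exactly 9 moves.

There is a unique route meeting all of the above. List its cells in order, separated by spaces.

A B C H K N M L I J

The waypoints must appear in the order B, H, with no cell reused.
Route from A: right 2 to C, down 3 to N, left 2 to L, up 1 to I, right 1 to J — 9 moves in all.
Check: order respected (B at step 1, H at step 3); 9 moves as required.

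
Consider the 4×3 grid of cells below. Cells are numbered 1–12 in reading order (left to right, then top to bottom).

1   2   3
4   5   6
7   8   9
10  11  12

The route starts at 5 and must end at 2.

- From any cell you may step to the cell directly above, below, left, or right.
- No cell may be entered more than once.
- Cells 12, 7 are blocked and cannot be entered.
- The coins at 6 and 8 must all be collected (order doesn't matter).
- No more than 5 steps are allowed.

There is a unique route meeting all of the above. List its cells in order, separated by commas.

The budget equals the shortest possible length, so every move has to be on a shortest route through the required cells.
Route from 5: down 1 to 8, right 1 to 9, up 2 to 3, left 1 to 2 — 5 moves in all.
Check: all required cells visited; 5 ≤ 5 moves.

5, 8, 9, 6, 3, 2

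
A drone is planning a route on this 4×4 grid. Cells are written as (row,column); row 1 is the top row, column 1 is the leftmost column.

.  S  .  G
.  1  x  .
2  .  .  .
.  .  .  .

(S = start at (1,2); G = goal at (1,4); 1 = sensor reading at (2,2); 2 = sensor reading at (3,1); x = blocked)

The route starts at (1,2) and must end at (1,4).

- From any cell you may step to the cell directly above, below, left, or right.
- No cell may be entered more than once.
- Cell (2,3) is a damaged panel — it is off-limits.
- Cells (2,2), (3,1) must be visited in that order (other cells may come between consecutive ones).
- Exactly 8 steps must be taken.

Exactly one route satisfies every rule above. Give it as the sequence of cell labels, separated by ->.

(1,2) -> (2,2) -> (2,1) -> (3,1) -> (3,2) -> (3,3) -> (3,4) -> (2,4) -> (1,4)

The waypoints must appear in the order (2,2), (3,1), with no cell reused.
Route from (1,2): down 1 to (2,2), left 1 to (2,1), down 1 to (3,1), right 3 to (3,4), up 2 to (1,4) — 8 moves in all.
Check: order respected (1 at step 1, 2 at step 3); 8 moves as required.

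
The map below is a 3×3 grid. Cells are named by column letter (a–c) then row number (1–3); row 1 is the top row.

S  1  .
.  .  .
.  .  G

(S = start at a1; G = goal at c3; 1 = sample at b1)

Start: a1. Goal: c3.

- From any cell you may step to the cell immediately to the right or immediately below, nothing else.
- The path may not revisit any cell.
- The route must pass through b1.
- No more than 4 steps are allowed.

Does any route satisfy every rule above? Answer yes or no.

yes

One route that works: a1 → b1 → b2 → b3 → c3.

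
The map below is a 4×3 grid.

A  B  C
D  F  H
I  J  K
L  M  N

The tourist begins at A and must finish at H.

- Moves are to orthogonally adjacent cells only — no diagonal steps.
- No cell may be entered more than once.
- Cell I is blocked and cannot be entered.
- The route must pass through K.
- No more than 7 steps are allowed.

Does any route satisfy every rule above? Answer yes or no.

One route that works: A → D → F → J → K → H.

yes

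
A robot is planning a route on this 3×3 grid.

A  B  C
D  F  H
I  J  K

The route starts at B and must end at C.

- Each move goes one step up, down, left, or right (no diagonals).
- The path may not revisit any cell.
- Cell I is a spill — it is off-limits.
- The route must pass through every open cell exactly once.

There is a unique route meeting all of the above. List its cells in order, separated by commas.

Need to visit all 8 open cells exactly once, starting at B and ending at C.
Cell J has only two open neighbours (F and K), so the path must pass straight through it: one of those is the cell it's entered from and the other is where it exits.
Route from B: left 1 to A, down 1 to D, right 1 to F, down 1 to J, right 1 to K, up 2 to C — 7 moves in all.
Check: all 8 open cells covered.

B, A, D, F, J, K, H, C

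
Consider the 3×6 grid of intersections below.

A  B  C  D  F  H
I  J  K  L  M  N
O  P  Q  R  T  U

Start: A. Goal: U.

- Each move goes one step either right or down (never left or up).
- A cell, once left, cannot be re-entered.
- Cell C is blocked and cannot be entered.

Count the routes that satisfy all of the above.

A right/down-only route from A to U makes exactly 2 down-moves and 5 right-moves in some order.
With no other constraints that would be C(7,2) = 21 routes.
Subtract routes through each blocked cell (inclusion–exclusion for overlaps): − through C: 10 → 11.
That gives 11 routes.

11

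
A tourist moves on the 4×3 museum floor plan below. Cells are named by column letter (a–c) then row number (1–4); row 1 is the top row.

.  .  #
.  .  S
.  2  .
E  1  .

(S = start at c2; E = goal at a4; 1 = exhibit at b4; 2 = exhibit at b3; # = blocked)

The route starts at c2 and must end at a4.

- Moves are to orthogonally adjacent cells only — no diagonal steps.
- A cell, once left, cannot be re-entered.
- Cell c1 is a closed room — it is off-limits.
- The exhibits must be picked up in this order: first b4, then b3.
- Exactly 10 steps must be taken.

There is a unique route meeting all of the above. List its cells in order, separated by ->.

c2 -> c3 -> c4 -> b4 -> b3 -> b2 -> b1 -> a1 -> a2 -> a3 -> a4

The waypoints must appear in the order b4, b3, with no cell reused.
Route from c2: down 2 to c4, left 1 to b4, up 3 to b1, left 1 to a1, down 3 to a4 — 10 moves in all.
Check: order respected (1 at step 3, 2 at step 4); 10 moves as required.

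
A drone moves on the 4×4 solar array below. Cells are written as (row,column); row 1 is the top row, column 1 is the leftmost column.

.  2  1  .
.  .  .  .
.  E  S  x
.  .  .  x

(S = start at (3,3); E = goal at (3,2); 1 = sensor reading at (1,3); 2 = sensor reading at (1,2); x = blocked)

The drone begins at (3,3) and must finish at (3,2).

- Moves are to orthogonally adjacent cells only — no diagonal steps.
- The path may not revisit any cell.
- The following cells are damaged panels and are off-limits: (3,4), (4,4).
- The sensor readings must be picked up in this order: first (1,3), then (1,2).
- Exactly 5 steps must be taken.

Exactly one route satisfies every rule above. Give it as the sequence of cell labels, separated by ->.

The waypoints must appear in the order (1,3), (1,2), with no cell reused.
Route from (3,3): up 2 to (1,3), left 1 to (1,2), down 2 to (3,2) — 5 moves in all.
Check: order respected (1 at step 2, 2 at step 3); 5 moves as required.

(3,3) -> (2,3) -> (1,3) -> (1,2) -> (2,2) -> (3,2)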